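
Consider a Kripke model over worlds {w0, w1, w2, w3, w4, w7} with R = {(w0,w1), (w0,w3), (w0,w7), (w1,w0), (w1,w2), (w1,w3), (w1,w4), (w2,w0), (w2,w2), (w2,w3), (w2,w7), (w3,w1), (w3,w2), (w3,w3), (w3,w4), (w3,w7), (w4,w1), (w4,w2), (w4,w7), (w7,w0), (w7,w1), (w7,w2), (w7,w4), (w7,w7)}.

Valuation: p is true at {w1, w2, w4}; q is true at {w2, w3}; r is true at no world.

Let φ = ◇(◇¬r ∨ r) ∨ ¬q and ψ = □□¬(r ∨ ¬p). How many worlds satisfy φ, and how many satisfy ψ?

6 and 0

For ◇(◇¬r ∨ r) ∨ ¬q:
w0: ◇(◇¬r ∨ r) is T, ¬q is T. ✓
w1: ◇(◇¬r ∨ r) is T, ¬q is T. ✓
w2: ◇(◇¬r ∨ r) is T, ¬q is F. ✓
w3: ◇(◇¬r ∨ r) is T, ¬q is F. ✓
w4: ◇(◇¬r ∨ r) is T, ¬q is T. ✓
w7: ◇(◇¬r ∨ r) is T, ¬q is T. ✓
— 6 worlds.
For □□¬(r ∨ ¬p):
w0: successors {w1, w3, w7}; □¬(r ∨ ¬p) there: w1:F, w3:F, w7:F. ✗
w1: successors {w0, w2, w3, w4}; □¬(r ∨ ¬p) there: w0:F, w2:F, w3:F, w4:F. ✗
w2: successors {w0, w2, w3, w7}; □¬(r ∨ ¬p) there: w0:F, w2:F, w3:F, w7:F. ✗
w3: successors {w1, w2, w3, w4, w7}; □¬(r ∨ ¬p) there: w1:F, w2:F, w3:F, w4:F, w7:F. ✗
w4: successors {w1, w2, w7}; □¬(r ∨ ¬p) there: w1:F, w2:F, w7:F. ✗
w7: successors {w0, w1, w2, w4, w7}; □¬(r ∨ ¬p) there: w0:F, w1:F, w2:F, w4:F, w7:F. ✗
— 0 worlds.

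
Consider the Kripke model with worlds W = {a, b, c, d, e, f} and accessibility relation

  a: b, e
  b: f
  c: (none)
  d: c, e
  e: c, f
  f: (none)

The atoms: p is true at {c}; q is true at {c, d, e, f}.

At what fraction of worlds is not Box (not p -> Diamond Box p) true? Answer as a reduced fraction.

a: Box (not p -> Diamond Box p) is T. ✗
b: Box (not p -> Diamond Box p) is F. ✓
c: Box (not p -> Diamond Box p) is T. ✗
d: Box (not p -> Diamond Box p) is T. ✗
e: Box (not p -> Diamond Box p) is F. ✓
f: Box (not p -> Diamond Box p) is T. ✗
That's 2 of 6 worlds, so 2/6 = 1/3.

1/3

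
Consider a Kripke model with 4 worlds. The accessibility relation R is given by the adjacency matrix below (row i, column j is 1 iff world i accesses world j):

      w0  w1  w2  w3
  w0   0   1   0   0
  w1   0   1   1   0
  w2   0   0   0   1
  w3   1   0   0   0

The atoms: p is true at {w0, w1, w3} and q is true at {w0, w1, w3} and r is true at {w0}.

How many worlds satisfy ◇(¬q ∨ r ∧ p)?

w0: successors {w1}; ¬q ∨ r ∧ p there: w1:F. ✗
w1: successors {w1, w2}; ¬q ∨ r ∧ p there: w1:F, w2:T. ✓
w2: successors {w3}; ¬q ∨ r ∧ p there: w3:F. ✗
w3: successors {w0}; ¬q ∨ r ∧ p there: w0:T. ✓
Satisfying worlds: {w1, w3}.

2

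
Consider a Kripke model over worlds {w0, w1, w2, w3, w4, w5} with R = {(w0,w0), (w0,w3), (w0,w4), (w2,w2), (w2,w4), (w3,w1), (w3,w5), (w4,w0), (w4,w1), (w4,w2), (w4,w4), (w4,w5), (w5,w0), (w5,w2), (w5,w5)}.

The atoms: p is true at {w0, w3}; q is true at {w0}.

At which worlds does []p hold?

{w1}

w0: successors {w0, w3, w4}; p there: w0:T, w3:T, w4:F. ✗
w1: no successors, so []p holds vacuously. ✓
w2: successors {w2, w4}; p there: w2:F, w4:F. ✗
w3: successors {w1, w5}; p there: w1:F, w5:F. ✗
w4: successors {w0, w1, w2, w4, w5}; p there: w0:T, w1:F, w2:F, w4:F, w5:F. ✗
w5: successors {w0, w2, w5}; p there: w0:T, w2:F, w5:F. ✗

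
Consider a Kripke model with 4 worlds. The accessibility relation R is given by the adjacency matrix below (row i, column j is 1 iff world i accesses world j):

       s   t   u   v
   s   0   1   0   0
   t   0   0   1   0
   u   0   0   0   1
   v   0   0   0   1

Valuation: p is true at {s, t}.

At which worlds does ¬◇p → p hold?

s: ¬◇p is F, p is T. ✓
t: ¬◇p is T, p is T. ✓
u: ¬◇p is T, p is F. ✗
v: ¬◇p is T, p is F. ✗

{s, t}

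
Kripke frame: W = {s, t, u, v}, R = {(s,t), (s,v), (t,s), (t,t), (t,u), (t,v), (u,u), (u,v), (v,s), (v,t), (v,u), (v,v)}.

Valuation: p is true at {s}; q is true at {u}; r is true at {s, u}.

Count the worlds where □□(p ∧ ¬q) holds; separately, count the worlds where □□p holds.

For □□(p ∧ ¬q):
s: successors {t, v}; □(p ∧ ¬q) there: t:F, v:F. ✗
t: successors {s, t, u, v}; □(p ∧ ¬q) there: s:F, t:F, u:F, v:F. ✗
u: successors {u, v}; □(p ∧ ¬q) there: u:F, v:F. ✗
v: successors {s, t, u, v}; □(p ∧ ¬q) there: s:F, t:F, u:F, v:F. ✗
— 0 worlds.
For □□p:
s: successors {t, v}; □p there: t:F, v:F. ✗
t: successors {s, t, u, v}; □p there: s:F, t:F, u:F, v:F. ✗
u: successors {u, v}; □p there: u:F, v:F. ✗
v: successors {s, t, u, v}; □p there: s:F, t:F, u:F, v:F. ✗
— 0 worlds.

0 and 0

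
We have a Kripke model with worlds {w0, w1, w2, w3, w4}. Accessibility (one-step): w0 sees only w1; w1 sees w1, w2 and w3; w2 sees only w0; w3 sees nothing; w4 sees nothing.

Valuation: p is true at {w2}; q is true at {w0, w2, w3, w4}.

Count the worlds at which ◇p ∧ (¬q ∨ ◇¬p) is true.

w0: ◇p is F, ¬q ∨ ◇¬p is T. ✗
w1: ◇p is T, ¬q ∨ ◇¬p is T. ✓
w2: ◇p is F, ¬q ∨ ◇¬p is T. ✗
w3: ◇p is F, ¬q ∨ ◇¬p is F. ✗
w4: ◇p is F, ¬q ∨ ◇¬p is F. ✗
Satisfying worlds: {w1}.

1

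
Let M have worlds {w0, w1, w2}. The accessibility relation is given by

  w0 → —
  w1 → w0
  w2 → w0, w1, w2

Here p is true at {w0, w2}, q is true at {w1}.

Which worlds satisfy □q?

{w0}

w0: no successors, so □q holds vacuously. ✓
w1: successors {w0}; q there: w0:F. ✗
w2: successors {w0, w1, w2}; q there: w0:F, w1:T, w2:F. ✗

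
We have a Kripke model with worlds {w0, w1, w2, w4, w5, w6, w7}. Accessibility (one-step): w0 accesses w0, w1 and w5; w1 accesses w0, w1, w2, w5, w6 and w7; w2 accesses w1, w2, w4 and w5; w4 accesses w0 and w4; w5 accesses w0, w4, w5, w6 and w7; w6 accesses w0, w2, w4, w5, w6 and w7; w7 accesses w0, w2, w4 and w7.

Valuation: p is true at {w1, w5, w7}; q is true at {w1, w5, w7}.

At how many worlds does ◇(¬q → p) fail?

w0: successors {w0, w1, w5}; ¬q → p there: w0:F, w1:T, w5:T. ✓
w1: successors {w0, w1, w2, w5, w6, w7}; ¬q → p there: w0:F, w1:T, w2:F, w5:T, w6:F, w7:T. ✓
w2: successors {w1, w2, w4, w5}; ¬q → p there: w1:T, w2:F, w4:F, w5:T. ✓
w4: successors {w0, w4}; ¬q → p there: w0:F, w4:F. ✗
w5: successors {w0, w4, w5, w6, w7}; ¬q → p there: w0:F, w4:F, w5:T, w6:F, w7:T. ✓
w6: successors {w0, w2, w4, w5, w6, w7}; ¬q → p there: w0:F, w2:F, w4:F, w5:T, w6:F, w7:T. ✓
w7: successors {w0, w2, w4, w7}; ¬q → p there: w0:F, w2:F, w4:F, w7:T. ✓
Satisfying worlds: {w0, w1, w2, w5, w6, w7}.
So ◇(¬q → p) fails at the other 1 world.

1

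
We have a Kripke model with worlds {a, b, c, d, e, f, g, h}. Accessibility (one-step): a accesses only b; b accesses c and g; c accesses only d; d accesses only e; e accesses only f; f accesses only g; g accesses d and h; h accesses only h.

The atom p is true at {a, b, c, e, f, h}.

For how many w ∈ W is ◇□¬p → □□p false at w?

2

a: ◇□¬p is F, □□p is F. ✓
b: ◇□¬p is T, □□p is F. ✗
c: ◇□¬p is F, □□p is T. ✓
d: ◇□¬p is F, □□p is T. ✓
e: ◇□¬p is T, □□p is F. ✗
f: ◇□¬p is F, □□p is F. ✓
g: ◇□¬p is F, □□p is T. ✓
h: ◇□¬p is F, □□p is T. ✓
Satisfying worlds: {a, c, d, f, g, h}.
So ◇□¬p → □□p fails at the other 2 worlds.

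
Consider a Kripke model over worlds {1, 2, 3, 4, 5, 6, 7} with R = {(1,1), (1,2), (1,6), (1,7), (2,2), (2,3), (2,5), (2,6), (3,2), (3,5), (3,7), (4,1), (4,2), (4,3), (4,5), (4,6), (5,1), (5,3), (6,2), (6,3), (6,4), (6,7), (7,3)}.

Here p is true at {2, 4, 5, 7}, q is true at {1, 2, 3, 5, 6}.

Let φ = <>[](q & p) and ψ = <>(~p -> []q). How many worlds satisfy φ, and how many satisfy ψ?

For <>[](q & p):
1: successors {1, 2, 6, 7}; [](q & p) there: 1:F, 2:F, 6:F, 7:F. ✗
2: successors {2, 3, 5, 6}; [](q & p) there: 2:F, 3:F, 5:F, 6:F. ✗
3: successors {2, 5, 7}; [](q & p) there: 2:F, 5:F, 7:F. ✗
4: successors {1, 2, 3, 5, 6}; [](q & p) there: 1:F, 2:F, 3:F, 5:F, 6:F. ✗
5: successors {1, 3}; [](q & p) there: 1:F, 3:F. ✗
6: successors {2, 3, 4, 7}; [](q & p) there: 2:F, 3:F, 4:F, 7:F. ✗
7: successors {3}; [](q & p) there: 3:F. ✗
— 0 worlds.
For <>(~p -> []q):
1: successors {1, 2, 6, 7}; ~p -> []q there: 1:F, 2:T, 6:F, 7:T. ✓
2: successors {2, 3, 5, 6}; ~p -> []q there: 2:T, 3:F, 5:T, 6:F. ✓
3: successors {2, 5, 7}; ~p -> []q there: 2:T, 5:T, 7:T. ✓
4: successors {1, 2, 3, 5, 6}; ~p -> []q there: 1:F, 2:T, 3:F, 5:T, 6:F. ✓
5: successors {1, 3}; ~p -> []q there: 1:F, 3:F. ✗
6: successors {2, 3, 4, 7}; ~p -> []q there: 2:T, 3:F, 4:T, 7:T. ✓
7: successors {3}; ~p -> []q there: 3:F. ✗
— 5 worlds.

0 and 5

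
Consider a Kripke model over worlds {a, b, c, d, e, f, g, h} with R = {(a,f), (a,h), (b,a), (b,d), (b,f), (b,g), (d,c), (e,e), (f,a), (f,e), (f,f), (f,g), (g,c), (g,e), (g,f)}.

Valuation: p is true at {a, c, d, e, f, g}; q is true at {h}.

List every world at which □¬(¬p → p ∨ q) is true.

a: successors {f, h}; ¬(¬p → p ∨ q) there: f:F, h:F. ✗
b: successors {a, d, f, g}; ¬(¬p → p ∨ q) there: a:F, d:F, f:F, g:F. ✗
c: no successors, so □¬(¬p → p ∨ q) holds vacuously. ✓
d: successors {c}; ¬(¬p → p ∨ q) there: c:F. ✗
e: successors {e}; ¬(¬p → p ∨ q) there: e:F. ✗
f: successors {a, e, f, g}; ¬(¬p → p ∨ q) there: a:F, e:F, f:F, g:F. ✗
g: successors {c, e, f}; ¬(¬p → p ∨ q) there: c:F, e:F, f:F. ✗
h: no successors, so □¬(¬p → p ∨ q) holds vacuously. ✓

{c, h}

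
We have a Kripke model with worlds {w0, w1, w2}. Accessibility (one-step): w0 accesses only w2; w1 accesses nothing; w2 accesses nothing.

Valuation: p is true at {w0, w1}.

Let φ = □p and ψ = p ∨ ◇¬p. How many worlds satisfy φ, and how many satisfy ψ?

2 and 2

For □p:
w0: successors {w2}; p there: w2:F. ✗
w1: no successors, so □p holds vacuously. ✓
w2: no successors, so □p holds vacuously. ✓
— 2 worlds.
For p ∨ ◇¬p:
w0: p is T, ◇¬p is T. ✓
w1: p is T, ◇¬p is F. ✓
w2: p is F, ◇¬p is F. ✗
— 2 worlds.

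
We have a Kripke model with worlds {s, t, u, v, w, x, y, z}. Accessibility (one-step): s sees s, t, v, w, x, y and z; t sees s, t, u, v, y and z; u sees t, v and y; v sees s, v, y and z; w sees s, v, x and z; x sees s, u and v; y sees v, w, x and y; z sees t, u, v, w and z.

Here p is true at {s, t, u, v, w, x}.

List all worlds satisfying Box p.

s: successors {s, t, v, w, x, y, z}; p there: s:T, t:T, v:T, w:T, x:T, y:F, z:F. ✗
t: successors {s, t, u, v, y, z}; p there: s:T, t:T, u:T, v:T, y:F, z:F. ✗
u: successors {t, v, y}; p there: t:T, v:T, y:F. ✗
v: successors {s, v, y, z}; p there: s:T, v:T, y:F, z:F. ✗
w: successors {s, v, x, z}; p there: s:T, v:T, x:T, z:F. ✗
x: successors {s, u, v}; p there: s:T, u:T, v:T. ✓
y: successors {v, w, x, y}; p there: v:T, w:T, x:T, y:F. ✗
z: successors {t, u, v, w, z}; p there: t:T, u:T, v:T, w:T, z:F. ✗

{x}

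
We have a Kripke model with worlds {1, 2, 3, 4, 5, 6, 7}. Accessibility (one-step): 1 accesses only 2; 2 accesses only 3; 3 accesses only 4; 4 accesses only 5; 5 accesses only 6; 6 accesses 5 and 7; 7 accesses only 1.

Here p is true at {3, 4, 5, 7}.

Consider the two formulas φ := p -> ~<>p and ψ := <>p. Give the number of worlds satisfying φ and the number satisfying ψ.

For p -> ~<>p:
1: p is F, ~<>p is T. ✓
2: p is F, ~<>p is F. ✓
3: p is T, ~<>p is F. ✗
4: p is T, ~<>p is F. ✗
5: p is T, ~<>p is T. ✓
6: p is F, ~<>p is F. ✓
7: p is T, ~<>p is T. ✓
— 5 worlds.
For <>p:
1: successors {2}; p there: 2:F. ✗
2: successors {3}; p there: 3:T. ✓
3: successors {4}; p there: 4:T. ✓
4: successors {5}; p there: 5:T. ✓
5: successors {6}; p there: 6:F. ✗
6: successors {5, 7}; p there: 5:T, 7:T. ✓
7: successors {1}; p there: 1:F. ✗
— 4 worlds.

5 and 4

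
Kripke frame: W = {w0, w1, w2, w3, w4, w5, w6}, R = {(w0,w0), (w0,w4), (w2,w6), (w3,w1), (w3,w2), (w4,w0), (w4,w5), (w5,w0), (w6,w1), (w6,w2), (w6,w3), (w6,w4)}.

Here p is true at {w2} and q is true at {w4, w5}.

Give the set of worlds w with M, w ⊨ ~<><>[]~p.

w0: <><>[]~p is T. ✗
w1: <><>[]~p is F. ✓
w2: <><>[]~p is T. ✗
w3: <><>[]~p is F. ✓
w4: <><>[]~p is T. ✗
w5: <><>[]~p is T. ✗
w6: <><>[]~p is T. ✗

{w1, w3}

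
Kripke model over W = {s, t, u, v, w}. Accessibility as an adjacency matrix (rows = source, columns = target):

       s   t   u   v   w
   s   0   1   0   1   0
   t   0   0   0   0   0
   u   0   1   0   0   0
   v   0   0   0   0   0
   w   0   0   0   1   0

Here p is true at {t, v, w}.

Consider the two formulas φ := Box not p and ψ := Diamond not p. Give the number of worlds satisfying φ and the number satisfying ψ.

2 and 0

For Box not p:
s: successors {t, v}; not p there: t:F, v:F. ✗
t: no successors, so Box not p holds vacuously. ✓
u: successors {t}; not p there: t:F. ✗
v: no successors, so Box not p holds vacuously. ✓
w: successors {v}; not p there: v:F. ✗
— 2 worlds.
For Diamond not p:
s: successors {t, v}; not p there: t:F, v:F. ✗
t: no successors, so Diamond not p fails. ✗
u: successors {t}; not p there: t:F. ✗
v: no successors, so Diamond not p fails. ✗
w: successors {v}; not p there: v:F. ✗
— 0 worlds.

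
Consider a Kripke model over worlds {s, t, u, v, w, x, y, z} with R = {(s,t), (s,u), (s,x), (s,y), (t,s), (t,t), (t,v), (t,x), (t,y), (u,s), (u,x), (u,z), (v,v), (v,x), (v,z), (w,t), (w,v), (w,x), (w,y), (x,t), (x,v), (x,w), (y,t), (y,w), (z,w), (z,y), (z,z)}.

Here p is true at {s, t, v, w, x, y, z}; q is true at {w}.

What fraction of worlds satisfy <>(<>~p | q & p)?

s: successors {t, u, x, y}; <>~p | q & p there: t:F, u:F, x:F, y:F. ✗
t: successors {s, t, v, x, y}; <>~p | q & p there: s:T, t:F, v:F, x:F, y:F. ✓
u: successors {s, x, z}; <>~p | q & p there: s:T, x:F, z:F. ✓
v: successors {v, x, z}; <>~p | q & p there: v:F, x:F, z:F. ✗
w: successors {t, v, x, y}; <>~p | q & p there: t:F, v:F, x:F, y:F. ✗
x: successors {t, v, w}; <>~p | q & p there: t:F, v:F, w:T. ✓
y: successors {t, w}; <>~p | q & p there: t:F, w:T. ✓
z: successors {w, y, z}; <>~p | q & p there: w:T, y:F, z:F. ✓
That's 5 of 8 worlds, so 5/8.

5/8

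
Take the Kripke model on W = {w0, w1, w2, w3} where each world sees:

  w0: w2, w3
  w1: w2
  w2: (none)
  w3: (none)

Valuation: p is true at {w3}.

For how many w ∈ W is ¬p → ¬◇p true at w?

w0: ¬p is T, ¬◇p is F. ✗
w1: ¬p is T, ¬◇p is T. ✓
w2: ¬p is T, ¬◇p is T. ✓
w3: ¬p is F, ¬◇p is T. ✓
Satisfying worlds: {w1, w2, w3}.

3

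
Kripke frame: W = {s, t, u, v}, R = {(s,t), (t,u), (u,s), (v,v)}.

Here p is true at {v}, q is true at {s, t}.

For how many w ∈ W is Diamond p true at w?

s: successors {t}; p there: t:F. ✗
t: successors {u}; p there: u:F. ✗
u: successors {s}; p there: s:F. ✗
v: successors {v}; p there: v:T. ✓
Satisfying worlds: {v}.

1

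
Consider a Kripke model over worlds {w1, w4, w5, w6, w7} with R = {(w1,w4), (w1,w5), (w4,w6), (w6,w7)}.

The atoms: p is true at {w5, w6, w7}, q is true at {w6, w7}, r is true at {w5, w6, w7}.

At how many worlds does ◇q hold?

2

w1: successors {w4, w5}; q there: w4:F, w5:F. ✗
w4: successors {w6}; q there: w6:T. ✓
w5: no successors, so ◇q fails. ✗
w6: successors {w7}; q there: w7:T. ✓
w7: no successors, so ◇q fails. ✗
Satisfying worlds: {w4, w6}.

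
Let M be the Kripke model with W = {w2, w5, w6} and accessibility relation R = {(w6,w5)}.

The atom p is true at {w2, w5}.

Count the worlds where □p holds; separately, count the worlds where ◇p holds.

For □p:
w2: no successors, so □p holds vacuously. ✓
w5: no successors, so □p holds vacuously. ✓
w6: successors {w5}; p there: w5:T. ✓
— 3 worlds.
For ◇p:
w2: no successors, so ◇p fails. ✗
w5: no successors, so ◇p fails. ✗
w6: successors {w5}; p there: w5:T. ✓
— 1 world.

3 and 1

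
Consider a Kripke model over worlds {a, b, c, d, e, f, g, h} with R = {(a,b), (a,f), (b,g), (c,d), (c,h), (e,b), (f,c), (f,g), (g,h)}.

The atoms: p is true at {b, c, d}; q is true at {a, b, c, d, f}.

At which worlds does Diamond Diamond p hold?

a: successors {b, f}; Diamond p there: b:F, f:T. ✓
b: successors {g}; Diamond p there: g:F. ✗
c: successors {d, h}; Diamond p there: d:F, h:F. ✗
d: no successors, so Diamond Diamond p fails. ✗
e: successors {b}; Diamond p there: b:F. ✗
f: successors {c, g}; Diamond p there: c:T, g:F. ✓
g: successors {h}; Diamond p there: h:F. ✗
h: no successors, so Diamond Diamond p fails. ✗

{a, f}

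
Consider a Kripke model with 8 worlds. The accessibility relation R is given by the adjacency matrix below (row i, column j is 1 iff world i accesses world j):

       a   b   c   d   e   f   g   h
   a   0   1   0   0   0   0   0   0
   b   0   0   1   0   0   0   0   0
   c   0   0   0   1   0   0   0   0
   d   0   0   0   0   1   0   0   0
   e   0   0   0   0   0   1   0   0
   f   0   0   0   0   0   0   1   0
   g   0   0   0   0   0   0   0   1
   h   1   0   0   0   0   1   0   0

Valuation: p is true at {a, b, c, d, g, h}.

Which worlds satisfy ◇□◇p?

a: successors {b}; □◇p there: b:T. ✓
b: successors {c}; □◇p there: c:F. ✗
c: successors {d}; □◇p there: d:F. ✗
d: successors {e}; □◇p there: e:T. ✓
e: successors {f}; □◇p there: f:T. ✓
f: successors {g}; □◇p there: g:T. ✓
g: successors {h}; □◇p there: h:T. ✓
h: successors {a, f}; □◇p there: a:T, f:T. ✓

{a, d, e, f, g, h}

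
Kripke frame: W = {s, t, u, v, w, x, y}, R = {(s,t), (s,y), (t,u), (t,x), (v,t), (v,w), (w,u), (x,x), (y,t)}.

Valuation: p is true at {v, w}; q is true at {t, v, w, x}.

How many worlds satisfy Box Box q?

4

s: successors {t, y}; Box q there: t:F, y:T. ✗
t: successors {u, x}; Box q there: u:T, x:T. ✓
u: no successors, so Box Box q holds vacuously. ✓
v: successors {t, w}; Box q there: t:F, w:F. ✗
w: successors {u}; Box q there: u:T. ✓
x: successors {x}; Box q there: x:T. ✓
y: successors {t}; Box q there: t:F. ✗
Satisfying worlds: {t, u, w, x}.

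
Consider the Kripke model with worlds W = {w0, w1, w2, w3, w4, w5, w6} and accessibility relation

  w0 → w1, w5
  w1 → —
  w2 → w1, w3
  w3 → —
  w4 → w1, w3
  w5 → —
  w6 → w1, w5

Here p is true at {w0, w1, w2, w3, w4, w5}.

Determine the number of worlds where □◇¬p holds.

3

w0: successors {w1, w5}; ◇¬p there: w1:F, w5:F. ✗
w1: no successors, so □◇¬p holds vacuously. ✓
w2: successors {w1, w3}; ◇¬p there: w1:F, w3:F. ✗
w3: no successors, so □◇¬p holds vacuously. ✓
w4: successors {w1, w3}; ◇¬p there: w1:F, w3:F. ✗
w5: no successors, so □◇¬p holds vacuously. ✓
w6: successors {w1, w5}; ◇¬p there: w1:F, w5:F. ✗
Satisfying worlds: {w1, w3, w5}.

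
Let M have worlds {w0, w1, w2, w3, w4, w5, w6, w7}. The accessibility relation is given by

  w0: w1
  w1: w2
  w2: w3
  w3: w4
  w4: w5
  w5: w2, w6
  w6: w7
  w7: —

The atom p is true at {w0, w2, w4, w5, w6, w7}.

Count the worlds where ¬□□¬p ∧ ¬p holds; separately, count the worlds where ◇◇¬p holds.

1 and 2

For ¬□□¬p ∧ ¬p:
w0: ¬□□¬p is T, ¬p is F. ✗
w1: ¬□□¬p is F, ¬p is T. ✗
w2: ¬□□¬p is T, ¬p is F. ✗
w3: ¬□□¬p is T, ¬p is T. ✓
w4: ¬□□¬p is T, ¬p is F. ✗
w5: ¬□□¬p is T, ¬p is F. ✗
w6: ¬□□¬p is F, ¬p is F. ✗
w7: ¬□□¬p is F, ¬p is F. ✗
— 1 world.
For ◇◇¬p:
w0: successors {w1}; ◇¬p there: w1:F. ✗
w1: successors {w2}; ◇¬p there: w2:T. ✓
w2: successors {w3}; ◇¬p there: w3:F. ✗
w3: successors {w4}; ◇¬p there: w4:F. ✗
w4: successors {w5}; ◇¬p there: w5:F. ✗
w5: successors {w2, w6}; ◇¬p there: w2:T, w6:F. ✓
w6: successors {w7}; ◇¬p there: w7:F. ✗
w7: no successors, so ◇◇¬p fails. ✗
— 2 worlds.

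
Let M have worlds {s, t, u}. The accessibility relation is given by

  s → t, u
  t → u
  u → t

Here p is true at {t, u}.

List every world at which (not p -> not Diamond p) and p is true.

{t, u}

s: not p -> not Diamond p is F, p is F. ✗
t: not p -> not Diamond p is T, p is T. ✓
u: not p -> not Diamond p is T, p is T. ✓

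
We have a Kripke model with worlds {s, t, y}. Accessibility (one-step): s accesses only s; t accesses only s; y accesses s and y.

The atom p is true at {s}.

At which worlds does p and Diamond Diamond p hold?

s: p is T, Diamond Diamond p is T. ✓
t: p is F, Diamond Diamond p is T. ✗
y: p is F, Diamond Diamond p is T. ✗

{s}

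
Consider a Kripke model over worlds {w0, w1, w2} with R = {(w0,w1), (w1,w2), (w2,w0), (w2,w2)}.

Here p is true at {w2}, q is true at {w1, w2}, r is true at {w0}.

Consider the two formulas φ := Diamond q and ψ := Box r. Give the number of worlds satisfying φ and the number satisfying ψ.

3 and 0

For Diamond q:
w0: successors {w1}; q there: w1:T. ✓
w1: successors {w2}; q there: w2:T. ✓
w2: successors {w0, w2}; q there: w0:F, w2:T. ✓
— 3 worlds.
For Box r:
w0: successors {w1}; r there: w1:F. ✗
w1: successors {w2}; r there: w2:F. ✗
w2: successors {w0, w2}; r there: w0:T, w2:F. ✗
— 0 worlds.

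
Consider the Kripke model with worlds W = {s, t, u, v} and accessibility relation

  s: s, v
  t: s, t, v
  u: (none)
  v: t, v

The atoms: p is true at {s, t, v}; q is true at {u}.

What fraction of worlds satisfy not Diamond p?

s: Diamond p is T. ✗
t: Diamond p is T. ✗
u: Diamond p is F. ✓
v: Diamond p is T. ✗
That's 1 of 4 worlds, so 1/4.

1/4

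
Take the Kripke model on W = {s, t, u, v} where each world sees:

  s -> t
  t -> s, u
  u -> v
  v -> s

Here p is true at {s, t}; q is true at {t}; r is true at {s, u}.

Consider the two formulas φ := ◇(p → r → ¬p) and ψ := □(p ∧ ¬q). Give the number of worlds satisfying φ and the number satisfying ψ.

3 and 1

For ◇(p → r → ¬p):
s: successors {t}; p → r → ¬p there: t:T. ✓
t: successors {s, u}; p → r → ¬p there: s:F, u:T. ✓
u: successors {v}; p → r → ¬p there: v:T. ✓
v: successors {s}; p → r → ¬p there: s:F. ✗
— 3 worlds.
For □(p ∧ ¬q):
s: successors {t}; p ∧ ¬q there: t:F. ✗
t: successors {s, u}; p ∧ ¬q there: s:T, u:F. ✗
u: successors {v}; p ∧ ¬q there: v:F. ✗
v: successors {s}; p ∧ ¬q there: s:T. ✓
— 1 world.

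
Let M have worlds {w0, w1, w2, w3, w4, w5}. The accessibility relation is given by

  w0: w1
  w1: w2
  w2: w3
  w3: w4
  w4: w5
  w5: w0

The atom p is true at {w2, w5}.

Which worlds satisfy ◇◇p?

{w0, w3}

w0: successors {w1}; ◇p there: w1:T. ✓
w1: successors {w2}; ◇p there: w2:F. ✗
w2: successors {w3}; ◇p there: w3:F. ✗
w3: successors {w4}; ◇p there: w4:T. ✓
w4: successors {w5}; ◇p there: w5:F. ✗
w5: successors {w0}; ◇p there: w0:F. ✗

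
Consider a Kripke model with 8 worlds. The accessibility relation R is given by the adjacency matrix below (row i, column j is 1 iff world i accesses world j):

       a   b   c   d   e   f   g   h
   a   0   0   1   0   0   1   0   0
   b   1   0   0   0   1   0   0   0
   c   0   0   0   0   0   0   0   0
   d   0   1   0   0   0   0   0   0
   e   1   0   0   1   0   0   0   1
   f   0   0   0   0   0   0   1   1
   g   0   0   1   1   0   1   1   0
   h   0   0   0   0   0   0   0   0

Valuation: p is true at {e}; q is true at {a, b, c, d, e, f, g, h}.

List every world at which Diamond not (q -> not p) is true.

{b}

a: successors {c, f}; not (q -> not p) there: c:F, f:F. ✗
b: successors {a, e}; not (q -> not p) there: a:F, e:T. ✓
c: no successors, so Diamond not (q -> not p) fails. ✗
d: successors {b}; not (q -> not p) there: b:F. ✗
e: successors {a, d, h}; not (q -> not p) there: a:F, d:F, h:F. ✗
f: successors {g, h}; not (q -> not p) there: g:F, h:F. ✗
g: successors {c, d, f, g}; not (q -> not p) there: c:F, d:F, f:F, g:F. ✗
h: no successors, so Diamond not (q -> not p) fails. ✗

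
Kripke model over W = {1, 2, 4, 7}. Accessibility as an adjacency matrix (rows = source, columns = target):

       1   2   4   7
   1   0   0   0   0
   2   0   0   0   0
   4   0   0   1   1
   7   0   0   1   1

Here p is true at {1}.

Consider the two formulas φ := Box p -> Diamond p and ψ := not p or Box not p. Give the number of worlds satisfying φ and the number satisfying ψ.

2 and 4

For Box p -> Diamond p:
1: Box p is T, Diamond p is F. ✗
2: Box p is T, Diamond p is F. ✗
4: Box p is F, Diamond p is F. ✓
7: Box p is F, Diamond p is F. ✓
— 2 worlds.
For not p or Box not p:
1: not p is F, Box not p is T. ✓
2: not p is T, Box not p is T. ✓
4: not p is T, Box not p is T. ✓
7: not p is T, Box not p is T. ✓
— 4 worlds.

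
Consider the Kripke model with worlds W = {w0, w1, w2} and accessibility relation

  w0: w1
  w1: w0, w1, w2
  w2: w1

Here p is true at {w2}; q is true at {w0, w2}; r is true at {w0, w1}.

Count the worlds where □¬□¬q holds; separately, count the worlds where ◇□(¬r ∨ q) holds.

For □¬□¬q:
w0: successors {w1}; ¬□¬q there: w1:T. ✓
w1: successors {w0, w1, w2}; ¬□¬q there: w0:F, w1:T, w2:F. ✗
w2: successors {w1}; ¬□¬q there: w1:T. ✓
— 2 worlds.
For ◇□(¬r ∨ q):
w0: successors {w1}; □(¬r ∨ q) there: w1:F. ✗
w1: successors {w0, w1, w2}; □(¬r ∨ q) there: w0:F, w1:F, w2:F. ✗
w2: successors {w1}; □(¬r ∨ q) there: w1:F. ✗
— 0 worlds.

2 and 0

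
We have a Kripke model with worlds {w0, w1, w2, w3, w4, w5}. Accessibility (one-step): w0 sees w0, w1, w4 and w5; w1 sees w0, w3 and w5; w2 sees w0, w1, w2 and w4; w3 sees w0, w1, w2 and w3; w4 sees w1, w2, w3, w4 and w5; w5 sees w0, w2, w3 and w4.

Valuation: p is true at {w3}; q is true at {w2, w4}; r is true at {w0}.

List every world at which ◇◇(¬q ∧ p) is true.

{w0, w1, w2, w3, w4, w5}

w0: successors {w0, w1, w4, w5}; ◇(¬q ∧ p) there: w0:F, w1:T, w4:T, w5:T. ✓
w1: successors {w0, w3, w5}; ◇(¬q ∧ p) there: w0:F, w3:T, w5:T. ✓
w2: successors {w0, w1, w2, w4}; ◇(¬q ∧ p) there: w0:F, w1:T, w2:F, w4:T. ✓
w3: successors {w0, w1, w2, w3}; ◇(¬q ∧ p) there: w0:F, w1:T, w2:F, w3:T. ✓
w4: successors {w1, w2, w3, w4, w5}; ◇(¬q ∧ p) there: w1:T, w2:F, w3:T, w4:T, w5:T. ✓
w5: successors {w0, w2, w3, w4}; ◇(¬q ∧ p) there: w0:F, w2:F, w3:T, w4:T. ✓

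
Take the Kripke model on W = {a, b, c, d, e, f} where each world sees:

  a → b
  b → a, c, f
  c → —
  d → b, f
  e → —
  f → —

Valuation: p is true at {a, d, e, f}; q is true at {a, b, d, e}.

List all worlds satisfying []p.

a: successors {b}; p there: b:F. ✗
b: successors {a, c, f}; p there: a:T, c:F, f:T. ✗
c: no successors, so []p holds vacuously. ✓
d: successors {b, f}; p there: b:F, f:T. ✗
e: no successors, so []p holds vacuously. ✓
f: no successors, so []p holds vacuously. ✓

{c, e, f}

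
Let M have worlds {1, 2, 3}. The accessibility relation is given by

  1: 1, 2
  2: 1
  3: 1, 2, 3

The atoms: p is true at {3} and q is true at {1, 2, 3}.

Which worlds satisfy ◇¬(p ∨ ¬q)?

1: successors {1, 2}; ¬(p ∨ ¬q) there: 1:T, 2:T. ✓
2: successors {1}; ¬(p ∨ ¬q) there: 1:T. ✓
3: successors {1, 2, 3}; ¬(p ∨ ¬q) there: 1:T, 2:T, 3:F. ✓

{1, 2, 3}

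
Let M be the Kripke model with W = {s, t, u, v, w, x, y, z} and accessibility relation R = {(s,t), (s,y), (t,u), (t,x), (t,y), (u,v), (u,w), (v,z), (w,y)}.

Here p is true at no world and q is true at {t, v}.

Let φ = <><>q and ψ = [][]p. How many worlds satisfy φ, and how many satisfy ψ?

1 and 5

For <><>q:
s: successors {t, y}; <>q there: t:F, y:F. ✗
t: successors {u, x, y}; <>q there: u:T, x:F, y:F. ✓
u: successors {v, w}; <>q there: v:F, w:F. ✗
v: successors {z}; <>q there: z:F. ✗
w: successors {y}; <>q there: y:F. ✗
x: no successors, so <><>q fails. ✗
y: no successors, so <><>q fails. ✗
z: no successors, so <><>q fails. ✗
— 1 world.
For [][]p:
s: successors {t, y}; []p there: t:F, y:T. ✗
t: successors {u, x, y}; []p there: u:F, x:T, y:T. ✗
u: successors {v, w}; []p there: v:F, w:F. ✗
v: successors {z}; []p there: z:T. ✓
w: successors {y}; []p there: y:T. ✓
x: no successors, so [][]p holds vacuously. ✓
y: no successors, so [][]p holds vacuously. ✓
z: no successors, so [][]p holds vacuously. ✓
— 5 worlds.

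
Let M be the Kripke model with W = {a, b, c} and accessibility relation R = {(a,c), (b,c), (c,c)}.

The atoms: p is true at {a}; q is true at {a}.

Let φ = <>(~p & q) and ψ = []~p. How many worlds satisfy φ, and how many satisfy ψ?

0 and 3

For <>(~p & q):
a: successors {c}; ~p & q there: c:F. ✗
b: successors {c}; ~p & q there: c:F. ✗
c: successors {c}; ~p & q there: c:F. ✗
— 0 worlds.
For []~p:
a: successors {c}; ~p there: c:T. ✓
b: successors {c}; ~p there: c:T. ✓
c: successors {c}; ~p there: c:T. ✓
— 3 worlds.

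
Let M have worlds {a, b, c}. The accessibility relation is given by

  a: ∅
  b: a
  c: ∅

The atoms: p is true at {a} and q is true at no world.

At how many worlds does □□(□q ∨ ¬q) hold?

3

a: no successors, so □□(□q ∨ ¬q) holds vacuously. ✓
b: successors {a}; □(□q ∨ ¬q) there: a:T. ✓
c: no successors, so □□(□q ∨ ¬q) holds vacuously. ✓
Satisfying worlds: {a, b, c}.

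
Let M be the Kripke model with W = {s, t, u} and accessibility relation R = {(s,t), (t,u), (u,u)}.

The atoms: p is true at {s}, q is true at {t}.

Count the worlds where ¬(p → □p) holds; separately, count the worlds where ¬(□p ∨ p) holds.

1 and 2

For ¬(p → □p):
s: p → □p is F. ✓
t: p → □p is T. ✗
u: p → □p is T. ✗
— 1 world.
For ¬(□p ∨ p):
s: □p ∨ p is T. ✗
t: □p ∨ p is F. ✓
u: □p ∨ p is F. ✓
— 2 worlds.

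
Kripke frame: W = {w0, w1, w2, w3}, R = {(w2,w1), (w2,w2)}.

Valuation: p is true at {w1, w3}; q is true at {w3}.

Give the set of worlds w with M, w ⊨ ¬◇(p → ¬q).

w0: ◇(p → ¬q) is F. ✓
w1: ◇(p → ¬q) is F. ✓
w2: ◇(p → ¬q) is T. ✗
w3: ◇(p → ¬q) is F. ✓

{w0, w1, w3}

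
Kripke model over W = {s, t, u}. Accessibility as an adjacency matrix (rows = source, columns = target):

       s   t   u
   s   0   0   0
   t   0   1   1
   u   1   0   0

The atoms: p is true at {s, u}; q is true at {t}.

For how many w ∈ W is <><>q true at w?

1

s: no successors, so <><>q fails. ✗
t: successors {t, u}; <>q there: t:T, u:F. ✓
u: successors {s}; <>q there: s:F. ✗
Satisfying worlds: {t}.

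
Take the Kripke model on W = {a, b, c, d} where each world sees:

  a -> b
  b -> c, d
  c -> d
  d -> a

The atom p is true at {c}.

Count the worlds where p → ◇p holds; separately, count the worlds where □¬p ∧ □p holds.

3 and 0

For p → ◇p:
a: p is F, ◇p is F. ✓
b: p is F, ◇p is T. ✓
c: p is T, ◇p is F. ✗
d: p is F, ◇p is F. ✓
— 3 worlds.
For □¬p ∧ □p:
a: □¬p is T, □p is F. ✗
b: □¬p is F, □p is F. ✗
c: □¬p is T, □p is F. ✗
d: □¬p is T, □p is F. ✗
— 0 worlds.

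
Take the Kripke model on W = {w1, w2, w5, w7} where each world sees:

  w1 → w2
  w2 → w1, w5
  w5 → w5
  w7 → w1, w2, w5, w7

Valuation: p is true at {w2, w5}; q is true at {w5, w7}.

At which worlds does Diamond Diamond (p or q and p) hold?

w1: successors {w2}; Diamond (p or q and p) there: w2:T. ✓
w2: successors {w1, w5}; Diamond (p or q and p) there: w1:T, w5:T. ✓
w5: successors {w5}; Diamond (p or q and p) there: w5:T. ✓
w7: successors {w1, w2, w5, w7}; Diamond (p or q and p) there: w1:T, w2:T, w5:T, w7:T. ✓

{w1, w2, w5, w7}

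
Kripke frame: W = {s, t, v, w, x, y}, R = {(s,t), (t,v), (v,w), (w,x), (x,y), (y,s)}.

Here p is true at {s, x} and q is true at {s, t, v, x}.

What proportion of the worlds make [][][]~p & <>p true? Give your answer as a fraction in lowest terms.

s: [][][]~p is T, <>p is F. ✗
t: [][][]~p is F, <>p is F. ✗
v: [][][]~p is T, <>p is F. ✗
w: [][][]~p is F, <>p is T. ✗
x: [][][]~p is T, <>p is F. ✗
y: [][][]~p is T, <>p is T. ✓
That's 1 of 6 worlds, so 1/6.

1/6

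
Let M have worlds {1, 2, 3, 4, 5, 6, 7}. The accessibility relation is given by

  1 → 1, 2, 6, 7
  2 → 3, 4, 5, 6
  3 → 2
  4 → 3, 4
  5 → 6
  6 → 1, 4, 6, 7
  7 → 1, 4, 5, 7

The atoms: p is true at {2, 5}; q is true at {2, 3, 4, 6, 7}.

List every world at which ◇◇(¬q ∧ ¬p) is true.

1: successors {1, 2, 6, 7}; ◇(¬q ∧ ¬p) there: 1:T, 2:F, 6:T, 7:T. ✓
2: successors {3, 4, 5, 6}; ◇(¬q ∧ ¬p) there: 3:F, 4:F, 5:F, 6:T. ✓
3: successors {2}; ◇(¬q ∧ ¬p) there: 2:F. ✗
4: successors {3, 4}; ◇(¬q ∧ ¬p) there: 3:F, 4:F. ✗
5: successors {6}; ◇(¬q ∧ ¬p) there: 6:T. ✓
6: successors {1, 4, 6, 7}; ◇(¬q ∧ ¬p) there: 1:T, 4:F, 6:T, 7:T. ✓
7: successors {1, 4, 5, 7}; ◇(¬q ∧ ¬p) there: 1:T, 4:F, 5:F, 7:T. ✓

{1, 2, 5, 6, 7}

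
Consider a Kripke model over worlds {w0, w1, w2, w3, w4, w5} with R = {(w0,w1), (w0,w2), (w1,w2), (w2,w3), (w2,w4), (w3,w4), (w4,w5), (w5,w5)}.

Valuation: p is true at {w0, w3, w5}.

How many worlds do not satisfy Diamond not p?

w0: successors {w1, w2}; not p there: w1:T, w2:T. ✓
w1: successors {w2}; not p there: w2:T. ✓
w2: successors {w3, w4}; not p there: w3:F, w4:T. ✓
w3: successors {w4}; not p there: w4:T. ✓
w4: successors {w5}; not p there: w5:F. ✗
w5: successors {w5}; not p there: w5:F. ✗
Satisfying worlds: {w0, w1, w2, w3}.
So Diamond not p fails at the other 2 worlds.

2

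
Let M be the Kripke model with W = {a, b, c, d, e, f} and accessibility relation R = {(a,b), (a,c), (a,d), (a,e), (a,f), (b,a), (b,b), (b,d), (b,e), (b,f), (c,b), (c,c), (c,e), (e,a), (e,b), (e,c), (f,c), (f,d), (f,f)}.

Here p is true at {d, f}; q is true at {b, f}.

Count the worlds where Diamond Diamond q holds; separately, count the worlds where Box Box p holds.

5 and 1

For Diamond Diamond q:
a: successors {b, c, d, e, f}; Diamond q there: b:T, c:T, d:F, e:T, f:T. ✓
b: successors {a, b, d, e, f}; Diamond q there: a:T, b:T, d:F, e:T, f:T. ✓
c: successors {b, c, e}; Diamond q there: b:T, c:T, e:T. ✓
d: no successors, so Diamond Diamond q fails. ✗
e: successors {a, b, c}; Diamond q there: a:T, b:T, c:T. ✓
f: successors {c, d, f}; Diamond q there: c:T, d:F, f:T. ✓
— 5 worlds.
For Box Box p:
a: successors {b, c, d, e, f}; Box p there: b:F, c:F, d:T, e:F, f:F. ✗
b: successors {a, b, d, e, f}; Box p there: a:F, b:F, d:T, e:F, f:F. ✗
c: successors {b, c, e}; Box p there: b:F, c:F, e:F. ✗
d: no successors, so Box Box p holds vacuously. ✓
e: successors {a, b, c}; Box p there: a:F, b:F, c:F. ✗
f: successors {c, d, f}; Box p there: c:F, d:T, f:F. ✗
— 1 world.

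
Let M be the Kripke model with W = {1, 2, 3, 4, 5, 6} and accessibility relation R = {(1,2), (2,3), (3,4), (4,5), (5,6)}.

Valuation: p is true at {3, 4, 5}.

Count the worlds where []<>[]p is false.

1: successors {2}; <>[]p there: 2:T. ✓
2: successors {3}; <>[]p there: 3:T. ✓
3: successors {4}; <>[]p there: 4:F. ✗
4: successors {5}; <>[]p there: 5:T. ✓
5: successors {6}; <>[]p there: 6:F. ✗
6: no successors, so []<>[]p holds vacuously. ✓
Satisfying worlds: {1, 2, 4, 6}.
So []<>[]p fails at the other 2 worlds.

2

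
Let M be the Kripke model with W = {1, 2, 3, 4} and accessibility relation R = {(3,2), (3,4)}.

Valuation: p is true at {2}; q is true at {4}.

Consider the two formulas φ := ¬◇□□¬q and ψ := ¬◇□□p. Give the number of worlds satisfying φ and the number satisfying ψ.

3 and 3

For ¬◇□□¬q:
1: ◇□□¬q is F. ✓
2: ◇□□¬q is F. ✓
3: ◇□□¬q is T. ✗
4: ◇□□¬q is F. ✓
— 3 worlds.
For ¬◇□□p:
1: ◇□□p is F. ✓
2: ◇□□p is F. ✓
3: ◇□□p is T. ✗
4: ◇□□p is F. ✓
— 3 worlds.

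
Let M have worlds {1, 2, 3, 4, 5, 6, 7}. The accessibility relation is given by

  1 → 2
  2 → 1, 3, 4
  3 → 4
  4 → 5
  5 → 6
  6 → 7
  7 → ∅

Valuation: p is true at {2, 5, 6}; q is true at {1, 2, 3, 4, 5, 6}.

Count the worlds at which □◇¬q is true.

1: successors {2}; ◇¬q there: 2:F. ✗
2: successors {1, 3, 4}; ◇¬q there: 1:F, 3:F, 4:F. ✗
3: successors {4}; ◇¬q there: 4:F. ✗
4: successors {5}; ◇¬q there: 5:F. ✗
5: successors {6}; ◇¬q there: 6:T. ✓
6: successors {7}; ◇¬q there: 7:F. ✗
7: no successors, so □◇¬q holds vacuously. ✓
Satisfying worlds: {5, 7}.

2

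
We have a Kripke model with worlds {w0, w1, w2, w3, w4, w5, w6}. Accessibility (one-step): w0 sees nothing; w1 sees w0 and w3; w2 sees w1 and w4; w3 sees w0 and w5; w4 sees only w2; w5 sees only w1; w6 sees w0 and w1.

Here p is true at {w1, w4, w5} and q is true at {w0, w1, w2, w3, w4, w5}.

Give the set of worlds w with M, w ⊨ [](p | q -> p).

w0: no successors, so [](p | q -> p) holds vacuously. ✓
w1: successors {w0, w3}; p | q -> p there: w0:F, w3:F. ✗
w2: successors {w1, w4}; p | q -> p there: w1:T, w4:T. ✓
w3: successors {w0, w5}; p | q -> p there: w0:F, w5:T. ✗
w4: successors {w2}; p | q -> p there: w2:F. ✗
w5: successors {w1}; p | q -> p there: w1:T. ✓
w6: successors {w0, w1}; p | q -> p there: w0:F, w1:T. ✗

{w0, w2, w5}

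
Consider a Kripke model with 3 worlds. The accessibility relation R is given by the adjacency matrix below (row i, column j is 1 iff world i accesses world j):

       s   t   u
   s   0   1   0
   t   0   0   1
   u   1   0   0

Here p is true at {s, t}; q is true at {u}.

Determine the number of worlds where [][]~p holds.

1

s: successors {t}; []~p there: t:T. ✓
t: successors {u}; []~p there: u:F. ✗
u: successors {s}; []~p there: s:F. ✗
Satisfying worlds: {s}.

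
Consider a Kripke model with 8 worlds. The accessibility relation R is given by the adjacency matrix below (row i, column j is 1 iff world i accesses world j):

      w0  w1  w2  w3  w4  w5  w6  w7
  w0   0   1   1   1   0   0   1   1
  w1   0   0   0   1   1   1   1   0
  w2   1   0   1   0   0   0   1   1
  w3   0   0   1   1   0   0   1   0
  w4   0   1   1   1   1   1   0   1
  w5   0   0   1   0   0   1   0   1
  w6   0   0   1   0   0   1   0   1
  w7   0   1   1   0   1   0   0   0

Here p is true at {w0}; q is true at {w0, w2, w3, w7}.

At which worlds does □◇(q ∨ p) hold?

w0: successors {w1, w2, w3, w6, w7}; ◇(q ∨ p) there: w1:T, w2:T, w3:T, w6:T, w7:T. ✓
w1: successors {w3, w4, w5, w6}; ◇(q ∨ p) there: w3:T, w4:T, w5:T, w6:T. ✓
w2: successors {w0, w2, w6, w7}; ◇(q ∨ p) there: w0:T, w2:T, w6:T, w7:T. ✓
w3: successors {w2, w3, w6}; ◇(q ∨ p) there: w2:T, w3:T, w6:T. ✓
w4: successors {w1, w2, w3, w4, w5, w7}; ◇(q ∨ p) there: w1:T, w2:T, w3:T, w4:T, w5:T, w7:T. ✓
w5: successors {w2, w5, w7}; ◇(q ∨ p) there: w2:T, w5:T, w7:T. ✓
w6: successors {w2, w5, w7}; ◇(q ∨ p) there: w2:T, w5:T, w7:T. ✓
w7: successors {w1, w2, w4}; ◇(q ∨ p) there: w1:T, w2:T, w4:T. ✓

{w0, w1, w2, w3, w4, w5, w6, w7}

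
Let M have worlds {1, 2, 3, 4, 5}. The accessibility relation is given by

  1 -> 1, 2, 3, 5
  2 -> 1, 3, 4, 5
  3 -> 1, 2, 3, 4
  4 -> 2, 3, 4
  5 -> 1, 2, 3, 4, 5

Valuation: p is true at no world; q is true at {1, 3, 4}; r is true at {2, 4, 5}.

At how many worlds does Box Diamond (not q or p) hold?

1: successors {1, 2, 3, 5}; Diamond (not q or p) there: 1:T, 2:T, 3:T, 5:T. ✓
2: successors {1, 3, 4, 5}; Diamond (not q or p) there: 1:T, 3:T, 4:T, 5:T. ✓
3: successors {1, 2, 3, 4}; Diamond (not q or p) there: 1:T, 2:T, 3:T, 4:T. ✓
4: successors {2, 3, 4}; Diamond (not q or p) there: 2:T, 3:T, 4:T. ✓
5: successors {1, 2, 3, 4, 5}; Diamond (not q or p) there: 1:T, 2:T, 3:T, 4:T, 5:T. ✓
Satisfying worlds: {1, 2, 3, 4, 5}.

5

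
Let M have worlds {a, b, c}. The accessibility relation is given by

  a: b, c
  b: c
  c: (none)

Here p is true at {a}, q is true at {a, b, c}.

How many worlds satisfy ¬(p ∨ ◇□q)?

1

a: p ∨ ◇□q is T. ✗
b: p ∨ ◇□q is T. ✗
c: p ∨ ◇□q is F. ✓
Satisfying worlds: {c}.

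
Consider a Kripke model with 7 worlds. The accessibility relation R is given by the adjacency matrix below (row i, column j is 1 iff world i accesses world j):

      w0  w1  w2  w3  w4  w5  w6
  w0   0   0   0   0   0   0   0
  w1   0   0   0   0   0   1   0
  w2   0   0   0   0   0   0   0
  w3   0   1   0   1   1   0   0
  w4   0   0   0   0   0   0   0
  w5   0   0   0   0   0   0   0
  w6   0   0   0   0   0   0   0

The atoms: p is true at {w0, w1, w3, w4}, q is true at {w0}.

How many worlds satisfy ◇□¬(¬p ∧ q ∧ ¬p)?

w0: no successors, so ◇□¬(¬p ∧ q ∧ ¬p) fails. ✗
w1: successors {w5}; □¬(¬p ∧ q ∧ ¬p) there: w5:T. ✓
w2: no successors, so ◇□¬(¬p ∧ q ∧ ¬p) fails. ✗
w3: successors {w1, w3, w4}; □¬(¬p ∧ q ∧ ¬p) there: w1:T, w3:T, w4:T. ✓
w4: no successors, so ◇□¬(¬p ∧ q ∧ ¬p) fails. ✗
w5: no successors, so ◇□¬(¬p ∧ q ∧ ¬p) fails. ✗
w6: no successors, so ◇□¬(¬p ∧ q ∧ ¬p) fails. ✗
Satisfying worlds: {w1, w3}.

2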